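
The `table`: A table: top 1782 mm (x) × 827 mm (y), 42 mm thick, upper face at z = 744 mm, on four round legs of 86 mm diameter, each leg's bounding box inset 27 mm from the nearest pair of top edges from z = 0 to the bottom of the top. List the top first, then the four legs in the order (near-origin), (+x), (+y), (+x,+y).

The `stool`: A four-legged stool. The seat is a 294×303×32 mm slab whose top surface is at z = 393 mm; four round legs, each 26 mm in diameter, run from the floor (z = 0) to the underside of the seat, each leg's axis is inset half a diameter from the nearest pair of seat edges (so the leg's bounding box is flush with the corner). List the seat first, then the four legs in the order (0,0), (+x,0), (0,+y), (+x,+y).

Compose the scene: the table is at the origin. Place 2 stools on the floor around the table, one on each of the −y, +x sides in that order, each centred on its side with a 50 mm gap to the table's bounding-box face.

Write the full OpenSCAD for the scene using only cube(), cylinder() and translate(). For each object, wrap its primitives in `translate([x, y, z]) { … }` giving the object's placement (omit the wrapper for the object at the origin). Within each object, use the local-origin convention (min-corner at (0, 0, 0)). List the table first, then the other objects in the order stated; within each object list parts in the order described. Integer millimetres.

translate([0, 0, 702]) cube([1782, 827, 42]);
translate([70, 70, 0]) cylinder(h = 702, r = 43);
translate([1712, 70, 0]) cylinder(h = 702, r = 43);
translate([70, 757, 0]) cylinder(h = 702, r = 43);
translate([1712, 757, 0]) cylinder(h = 702, r = 43);
translate([744, -353, 0]) {
  translate([0, 0, 361]) cube([294, 303, 32]);
  translate([13, 13, 0]) cylinder(h = 361, r = 13);
  translate([281, 13, 0]) cylinder(h = 361, r = 13);
  translate([13, 290, 0]) cylinder(h = 361, r = 13);
  translate([281, 290, 0]) cylinder(h = 361, r = 13);
}
translate([1832, 262, 0]) {
  translate([0, 0, 361]) cube([294, 303, 32]);
  translate([13, 13, 0]) cylinder(h = 361, r = 13);
  translate([281, 13, 0]) cylinder(h = 361, r = 13);
  translate([13, 290, 0]) cylinder(h = 361, r = 13);
  translate([281, 290, 0]) cylinder(h = 361, r = 13);
}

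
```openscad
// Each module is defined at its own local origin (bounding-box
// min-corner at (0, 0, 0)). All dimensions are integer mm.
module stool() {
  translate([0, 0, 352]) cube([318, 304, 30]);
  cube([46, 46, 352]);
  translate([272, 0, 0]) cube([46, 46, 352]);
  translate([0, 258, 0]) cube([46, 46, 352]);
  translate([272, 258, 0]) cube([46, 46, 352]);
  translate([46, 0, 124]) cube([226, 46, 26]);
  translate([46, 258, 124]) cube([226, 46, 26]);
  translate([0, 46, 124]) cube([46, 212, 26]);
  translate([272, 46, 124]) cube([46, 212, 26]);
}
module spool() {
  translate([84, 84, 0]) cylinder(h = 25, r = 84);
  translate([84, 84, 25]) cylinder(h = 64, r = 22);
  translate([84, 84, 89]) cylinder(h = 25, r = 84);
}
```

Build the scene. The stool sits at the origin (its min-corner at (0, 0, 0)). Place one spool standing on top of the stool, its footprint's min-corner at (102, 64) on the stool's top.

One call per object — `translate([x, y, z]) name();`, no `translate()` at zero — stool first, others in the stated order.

stool();
translate([102, 64, 382]) spool();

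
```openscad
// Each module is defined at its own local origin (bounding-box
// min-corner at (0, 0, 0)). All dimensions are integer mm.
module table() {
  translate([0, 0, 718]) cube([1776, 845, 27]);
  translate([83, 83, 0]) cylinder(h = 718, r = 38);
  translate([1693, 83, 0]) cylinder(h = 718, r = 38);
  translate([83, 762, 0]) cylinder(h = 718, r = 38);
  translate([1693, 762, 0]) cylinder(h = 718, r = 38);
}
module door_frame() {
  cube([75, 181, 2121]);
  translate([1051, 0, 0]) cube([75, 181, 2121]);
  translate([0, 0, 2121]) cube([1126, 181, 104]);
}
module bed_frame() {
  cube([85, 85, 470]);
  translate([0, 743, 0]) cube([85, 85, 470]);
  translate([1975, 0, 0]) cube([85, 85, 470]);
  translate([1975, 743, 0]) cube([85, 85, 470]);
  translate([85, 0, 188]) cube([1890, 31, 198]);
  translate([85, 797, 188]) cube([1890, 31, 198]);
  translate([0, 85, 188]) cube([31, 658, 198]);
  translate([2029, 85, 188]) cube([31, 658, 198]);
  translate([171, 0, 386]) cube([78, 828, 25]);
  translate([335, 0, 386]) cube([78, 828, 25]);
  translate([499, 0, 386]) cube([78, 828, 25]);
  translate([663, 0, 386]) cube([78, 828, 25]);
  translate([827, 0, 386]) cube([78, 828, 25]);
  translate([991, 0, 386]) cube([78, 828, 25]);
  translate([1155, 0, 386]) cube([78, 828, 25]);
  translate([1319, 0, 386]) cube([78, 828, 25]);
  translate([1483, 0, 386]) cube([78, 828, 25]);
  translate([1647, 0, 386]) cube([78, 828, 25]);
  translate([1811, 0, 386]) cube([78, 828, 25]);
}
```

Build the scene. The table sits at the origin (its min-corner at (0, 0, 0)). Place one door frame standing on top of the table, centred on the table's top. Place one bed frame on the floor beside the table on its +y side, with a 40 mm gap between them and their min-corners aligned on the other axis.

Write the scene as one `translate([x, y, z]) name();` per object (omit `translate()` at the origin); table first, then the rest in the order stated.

table();
translate([325, 332, 745]) door_frame();
translate([0, 885, 0]) bed_frame();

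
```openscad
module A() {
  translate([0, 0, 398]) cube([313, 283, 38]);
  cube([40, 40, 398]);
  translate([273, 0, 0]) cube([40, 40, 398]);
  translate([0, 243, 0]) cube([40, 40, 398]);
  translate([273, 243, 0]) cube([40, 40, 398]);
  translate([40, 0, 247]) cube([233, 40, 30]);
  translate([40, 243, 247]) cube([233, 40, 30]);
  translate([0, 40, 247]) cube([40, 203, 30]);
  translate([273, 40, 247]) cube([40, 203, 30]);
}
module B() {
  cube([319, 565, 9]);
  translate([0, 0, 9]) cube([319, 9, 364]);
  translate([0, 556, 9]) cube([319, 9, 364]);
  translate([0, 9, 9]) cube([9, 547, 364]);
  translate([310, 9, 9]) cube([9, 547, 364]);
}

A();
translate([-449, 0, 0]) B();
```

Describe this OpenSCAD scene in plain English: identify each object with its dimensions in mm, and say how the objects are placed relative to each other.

A is a simple wooden stool: a rectangular seat 313 mm (x) by 283 mm (y), 38 mm thick, top face at z = 436 mm, on four square legs, each 40×40 mm in cross-section. The legs rest on z = 0, each flush with a corner of the seat. Four stretchers, 40 mm wide and 30 mm tall, connect adjacent legs with their undersides at z = 247 mm, each running between the inner faces of the legs it joins and aligned with the legs' outer faces on the other axis.

B is an open-topped rectangular box: outside dimensions 319×565×373 mm, with a uniform wall and base thickness of 9 mm. The base is a full 319×565 slab on the floor; four walls sit on top of the base. The front and back walls (the −y and +y sides) span the full width; the two side walls fit between them.

The open box is on the floor beside the stool on its −x side.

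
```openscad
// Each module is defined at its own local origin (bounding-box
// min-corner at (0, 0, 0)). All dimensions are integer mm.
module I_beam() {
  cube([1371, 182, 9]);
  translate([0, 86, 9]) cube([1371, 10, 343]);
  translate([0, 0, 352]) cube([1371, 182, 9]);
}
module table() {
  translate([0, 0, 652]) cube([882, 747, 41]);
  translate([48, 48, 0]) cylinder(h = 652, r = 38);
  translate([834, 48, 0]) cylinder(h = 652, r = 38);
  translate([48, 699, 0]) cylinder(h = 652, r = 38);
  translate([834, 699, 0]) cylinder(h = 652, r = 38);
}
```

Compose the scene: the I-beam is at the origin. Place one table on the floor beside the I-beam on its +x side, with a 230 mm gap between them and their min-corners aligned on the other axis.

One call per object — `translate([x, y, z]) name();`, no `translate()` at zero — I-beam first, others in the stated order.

I_beam();
translate([1601, 0, 0]) table();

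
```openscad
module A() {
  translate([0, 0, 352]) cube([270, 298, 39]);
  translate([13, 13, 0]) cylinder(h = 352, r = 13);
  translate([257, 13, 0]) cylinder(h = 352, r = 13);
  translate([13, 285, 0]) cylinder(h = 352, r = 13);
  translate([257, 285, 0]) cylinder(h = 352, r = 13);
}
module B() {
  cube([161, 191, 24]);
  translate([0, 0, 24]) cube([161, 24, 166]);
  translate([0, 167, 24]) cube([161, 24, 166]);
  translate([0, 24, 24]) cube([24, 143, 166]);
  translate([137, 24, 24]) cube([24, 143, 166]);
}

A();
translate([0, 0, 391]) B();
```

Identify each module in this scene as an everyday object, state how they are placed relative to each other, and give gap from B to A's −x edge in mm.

The open box's min-x is at 0; the stool's min-x is 0; gap = 0 mm.

A is a stool. B is an open box. The open box is on top of the stool. The gap from the open box to the stool's −x edge is 0 mm.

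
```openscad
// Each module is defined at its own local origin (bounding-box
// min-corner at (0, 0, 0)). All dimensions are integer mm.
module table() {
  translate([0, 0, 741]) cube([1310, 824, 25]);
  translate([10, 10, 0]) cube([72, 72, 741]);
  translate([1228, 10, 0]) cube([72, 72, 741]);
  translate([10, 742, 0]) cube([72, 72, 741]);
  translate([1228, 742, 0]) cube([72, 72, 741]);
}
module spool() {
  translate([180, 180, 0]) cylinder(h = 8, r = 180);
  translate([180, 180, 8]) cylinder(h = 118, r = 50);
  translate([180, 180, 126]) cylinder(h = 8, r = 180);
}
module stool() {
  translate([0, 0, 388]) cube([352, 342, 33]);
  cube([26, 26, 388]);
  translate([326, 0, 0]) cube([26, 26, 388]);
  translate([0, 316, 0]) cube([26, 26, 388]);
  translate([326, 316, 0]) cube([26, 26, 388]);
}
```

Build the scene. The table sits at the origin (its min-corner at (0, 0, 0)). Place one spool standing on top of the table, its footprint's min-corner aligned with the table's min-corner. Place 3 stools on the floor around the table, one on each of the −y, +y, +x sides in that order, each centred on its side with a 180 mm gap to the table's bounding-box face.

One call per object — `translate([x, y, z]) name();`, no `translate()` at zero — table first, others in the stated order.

table();
translate([0, 0, 766]) spool();
translate([479, -522, 0]) stool();
translate([479, 1004, 0]) stool();
translate([1490, 241, 0]) stool();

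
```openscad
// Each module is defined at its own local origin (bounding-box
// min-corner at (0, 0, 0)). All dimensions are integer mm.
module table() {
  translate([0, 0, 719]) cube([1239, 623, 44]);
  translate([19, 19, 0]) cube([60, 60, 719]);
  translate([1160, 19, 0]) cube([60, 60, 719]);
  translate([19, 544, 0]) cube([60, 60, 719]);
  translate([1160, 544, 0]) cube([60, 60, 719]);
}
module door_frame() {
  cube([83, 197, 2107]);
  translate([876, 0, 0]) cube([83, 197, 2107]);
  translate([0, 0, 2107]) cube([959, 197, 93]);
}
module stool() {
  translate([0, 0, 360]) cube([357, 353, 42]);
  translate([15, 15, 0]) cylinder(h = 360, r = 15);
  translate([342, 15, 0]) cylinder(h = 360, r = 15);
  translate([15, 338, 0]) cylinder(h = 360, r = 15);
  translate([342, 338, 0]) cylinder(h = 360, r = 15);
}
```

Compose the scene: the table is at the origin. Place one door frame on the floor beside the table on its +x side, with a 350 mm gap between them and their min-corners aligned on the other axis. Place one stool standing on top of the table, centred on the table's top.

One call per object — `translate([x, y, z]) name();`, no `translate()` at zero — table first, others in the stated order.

table();
translate([1589, 0, 0]) door_frame();
translate([441, 135, 763]) stool();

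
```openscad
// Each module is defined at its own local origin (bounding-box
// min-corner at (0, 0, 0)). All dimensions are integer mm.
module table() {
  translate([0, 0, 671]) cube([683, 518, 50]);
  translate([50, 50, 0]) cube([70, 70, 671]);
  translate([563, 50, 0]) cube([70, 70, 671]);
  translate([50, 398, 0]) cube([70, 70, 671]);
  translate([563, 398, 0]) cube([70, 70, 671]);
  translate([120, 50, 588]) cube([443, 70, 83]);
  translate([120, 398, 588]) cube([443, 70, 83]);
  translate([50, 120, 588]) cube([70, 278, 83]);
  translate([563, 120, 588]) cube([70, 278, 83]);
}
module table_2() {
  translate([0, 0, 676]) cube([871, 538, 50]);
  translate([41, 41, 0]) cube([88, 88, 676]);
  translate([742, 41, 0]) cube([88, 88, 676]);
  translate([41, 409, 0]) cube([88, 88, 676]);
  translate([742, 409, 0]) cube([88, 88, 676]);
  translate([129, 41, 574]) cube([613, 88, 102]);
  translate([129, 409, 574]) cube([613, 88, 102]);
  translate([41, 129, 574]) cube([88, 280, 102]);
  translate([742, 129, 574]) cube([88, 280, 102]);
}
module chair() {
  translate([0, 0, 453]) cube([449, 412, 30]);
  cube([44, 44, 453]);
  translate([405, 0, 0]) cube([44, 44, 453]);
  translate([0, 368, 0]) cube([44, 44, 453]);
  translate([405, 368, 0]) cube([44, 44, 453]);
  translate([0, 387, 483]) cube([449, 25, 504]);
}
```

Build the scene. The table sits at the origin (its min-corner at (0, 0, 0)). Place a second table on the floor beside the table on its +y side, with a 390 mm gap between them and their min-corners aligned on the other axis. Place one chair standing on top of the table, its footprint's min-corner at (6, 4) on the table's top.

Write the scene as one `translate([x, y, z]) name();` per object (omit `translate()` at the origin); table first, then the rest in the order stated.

table();
translate([0, 908, 0]) table_2();
translate([6, 4, 721]) chair();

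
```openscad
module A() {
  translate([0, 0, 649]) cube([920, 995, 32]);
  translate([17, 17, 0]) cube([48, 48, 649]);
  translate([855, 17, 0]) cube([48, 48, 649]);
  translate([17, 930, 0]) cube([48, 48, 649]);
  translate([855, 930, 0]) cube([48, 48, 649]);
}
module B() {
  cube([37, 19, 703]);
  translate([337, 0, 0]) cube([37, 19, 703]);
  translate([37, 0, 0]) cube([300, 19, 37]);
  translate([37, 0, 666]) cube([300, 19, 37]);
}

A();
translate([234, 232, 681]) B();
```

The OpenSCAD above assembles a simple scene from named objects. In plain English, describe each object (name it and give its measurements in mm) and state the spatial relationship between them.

A is a table: top 920 mm (x) × 995 mm (y), 32 mm thick, upper face at z = 681 mm, on four 48×48 mm square legs, each inset 17 mm from the nearest pair of top edges, running from z = 0 to the bottom of the top.

B is a rectangular picture frame lying in the x–z plane (depth along y). The opening is 300 mm wide (x) by 629 mm tall (z), surrounded by a border 37 mm wide on all four sides. The frame is 19 mm deep and is made of two full-height vertical stiles with two horizontal rails fitted between them.

The picture frame is on top of the table.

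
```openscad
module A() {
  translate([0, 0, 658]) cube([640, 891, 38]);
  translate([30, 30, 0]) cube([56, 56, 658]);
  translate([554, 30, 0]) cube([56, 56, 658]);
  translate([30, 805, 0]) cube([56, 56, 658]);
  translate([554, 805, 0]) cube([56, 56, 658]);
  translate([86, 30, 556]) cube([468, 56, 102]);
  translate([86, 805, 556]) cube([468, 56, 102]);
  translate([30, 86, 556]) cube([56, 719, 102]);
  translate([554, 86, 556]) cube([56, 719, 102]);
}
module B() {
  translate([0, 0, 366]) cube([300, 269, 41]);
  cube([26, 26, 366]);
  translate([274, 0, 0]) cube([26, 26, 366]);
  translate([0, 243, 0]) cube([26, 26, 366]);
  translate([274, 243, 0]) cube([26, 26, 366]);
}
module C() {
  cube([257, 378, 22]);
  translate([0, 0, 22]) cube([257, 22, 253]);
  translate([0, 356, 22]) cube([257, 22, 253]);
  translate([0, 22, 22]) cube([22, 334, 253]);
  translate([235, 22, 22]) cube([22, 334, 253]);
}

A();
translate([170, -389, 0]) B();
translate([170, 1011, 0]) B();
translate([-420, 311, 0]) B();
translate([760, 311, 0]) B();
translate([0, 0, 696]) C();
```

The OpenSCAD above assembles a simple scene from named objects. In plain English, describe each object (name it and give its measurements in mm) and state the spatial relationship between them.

A is a rectangular dining table. The top is 640×891×38 mm with its upper surface at z = 696 mm. It stands on four 56×56 mm square legs, each inset 30 mm from the nearest pair of top edges, running from the floor to the underside of the top. Four apron rails, 56 mm thick and 102 mm tall, run between adjacent legs with their top edges flush with the underside of the top and their outer faces flush with the legs' outer faces.

B is a simple wooden stool: a rectangular seat 300 mm (x) by 269 mm (y), 41 mm thick, top face at z = 407 mm, on four square legs, each 26×26 mm in cross-section. The legs rest on z = 0, each flush with a corner of the seat.

C is an open storage box with external size 257×378×275 mm and wall thickness 22 mm (the base is also 22 mm thick). The base covers the whole footprint; the four walls stand on the base, with the y-facing walls full-width and the x-facing walls fitting between their inner faces.

Four stools sit around the table at the −y, +y, −x, +x sides. The open box is on top of the table.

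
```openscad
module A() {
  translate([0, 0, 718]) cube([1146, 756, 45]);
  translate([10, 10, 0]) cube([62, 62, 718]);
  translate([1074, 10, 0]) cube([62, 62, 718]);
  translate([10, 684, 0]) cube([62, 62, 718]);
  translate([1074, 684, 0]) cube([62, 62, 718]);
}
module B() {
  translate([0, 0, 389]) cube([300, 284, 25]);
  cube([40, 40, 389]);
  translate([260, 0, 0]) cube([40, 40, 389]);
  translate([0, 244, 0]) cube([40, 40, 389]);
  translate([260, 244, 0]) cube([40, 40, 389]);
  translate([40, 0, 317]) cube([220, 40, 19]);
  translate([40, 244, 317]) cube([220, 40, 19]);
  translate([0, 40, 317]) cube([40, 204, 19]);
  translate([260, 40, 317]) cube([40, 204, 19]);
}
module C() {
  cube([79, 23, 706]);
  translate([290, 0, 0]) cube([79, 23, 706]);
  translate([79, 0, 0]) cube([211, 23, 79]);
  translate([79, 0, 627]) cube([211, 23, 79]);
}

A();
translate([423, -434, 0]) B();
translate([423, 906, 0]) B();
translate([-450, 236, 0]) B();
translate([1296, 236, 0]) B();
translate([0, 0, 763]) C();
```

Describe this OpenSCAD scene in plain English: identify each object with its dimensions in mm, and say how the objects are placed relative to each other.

A is a table with a 1146×756 mm rectangular top, 45 mm thick, top surface at z = 763 mm, supported by four 62×62 mm square legs, each inset 10 mm from the nearest pair of top edges, running from the floor.

B is a simple wooden stool: a rectangular seat 300 mm (x) by 284 mm (y), 25 mm thick, top face at z = 414 mm, on four square legs, each 40×40 mm in cross-section. The legs rest on z = 0, each flush with a corner of the seat. Four stretchers, 40 mm wide and 19 mm tall, connect adjacent legs with their undersides at z = 317 mm, each running between the inner faces of the legs it joins and aligned with the legs' outer faces on the other axis.

C is a picture frame with a 211×548 mm rectangular opening (x by z) and a uniform 79 mm border on every side. Frame depth is 23 mm along y. It is built from two vertical stiles running the full outside height and two horizontal rails spanning the gap between the stiles.

Four stools sit around the table at the −y, +y, −x, +x sides. The picture frame is on top of the table.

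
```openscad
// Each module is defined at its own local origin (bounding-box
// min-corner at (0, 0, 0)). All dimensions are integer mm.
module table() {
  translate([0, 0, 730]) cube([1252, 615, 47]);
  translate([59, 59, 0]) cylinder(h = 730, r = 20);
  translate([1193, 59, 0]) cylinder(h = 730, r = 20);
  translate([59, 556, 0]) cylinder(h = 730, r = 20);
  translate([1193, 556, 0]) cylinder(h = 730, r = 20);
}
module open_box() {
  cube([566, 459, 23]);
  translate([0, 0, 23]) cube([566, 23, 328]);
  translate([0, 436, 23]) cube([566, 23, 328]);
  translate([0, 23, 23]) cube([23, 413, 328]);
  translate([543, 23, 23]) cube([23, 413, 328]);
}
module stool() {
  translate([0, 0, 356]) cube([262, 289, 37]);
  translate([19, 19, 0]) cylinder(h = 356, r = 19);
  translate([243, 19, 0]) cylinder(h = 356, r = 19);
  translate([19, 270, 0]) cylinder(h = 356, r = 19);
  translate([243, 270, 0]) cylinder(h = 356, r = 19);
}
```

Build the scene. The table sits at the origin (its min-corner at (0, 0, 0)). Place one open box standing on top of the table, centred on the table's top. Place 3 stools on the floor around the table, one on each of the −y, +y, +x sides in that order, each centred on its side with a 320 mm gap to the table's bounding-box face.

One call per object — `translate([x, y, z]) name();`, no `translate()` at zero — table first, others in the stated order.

table();
translate([343, 78, 777]) open_box();
translate([495, -609, 0]) stool();
translate([495, 935, 0]) stool();
translate([1572, 163, 0]) stool();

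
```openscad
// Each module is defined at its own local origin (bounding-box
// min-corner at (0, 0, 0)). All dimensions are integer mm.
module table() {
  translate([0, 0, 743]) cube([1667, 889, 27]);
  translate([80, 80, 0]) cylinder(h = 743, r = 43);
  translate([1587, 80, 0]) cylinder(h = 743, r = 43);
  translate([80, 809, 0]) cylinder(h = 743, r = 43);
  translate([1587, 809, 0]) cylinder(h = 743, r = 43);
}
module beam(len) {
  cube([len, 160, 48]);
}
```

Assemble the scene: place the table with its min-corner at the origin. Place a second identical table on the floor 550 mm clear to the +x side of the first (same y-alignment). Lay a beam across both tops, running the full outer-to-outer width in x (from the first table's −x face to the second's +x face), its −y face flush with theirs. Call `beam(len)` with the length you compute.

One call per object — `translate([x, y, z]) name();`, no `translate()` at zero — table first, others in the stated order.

table();
translate([2217, 0, 0]) table();
translate([0, 0, 770]) beam(3884);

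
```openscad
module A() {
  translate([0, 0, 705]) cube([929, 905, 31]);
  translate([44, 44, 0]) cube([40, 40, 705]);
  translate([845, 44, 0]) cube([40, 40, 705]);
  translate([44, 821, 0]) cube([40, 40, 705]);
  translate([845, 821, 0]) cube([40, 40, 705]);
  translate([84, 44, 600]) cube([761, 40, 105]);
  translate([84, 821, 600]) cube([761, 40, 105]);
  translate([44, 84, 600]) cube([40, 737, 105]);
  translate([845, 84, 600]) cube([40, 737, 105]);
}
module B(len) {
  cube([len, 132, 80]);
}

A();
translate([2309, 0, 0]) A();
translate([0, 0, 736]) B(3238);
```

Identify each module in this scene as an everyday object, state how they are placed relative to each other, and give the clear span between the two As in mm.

Second table starts at x = 2309; first ends at x = 929; clear span = 2309 − 929 = 1380 mm.

A is a table. B is a beam. A beam spans the tops of two tables. The clear span between the two tables is 1380 mm.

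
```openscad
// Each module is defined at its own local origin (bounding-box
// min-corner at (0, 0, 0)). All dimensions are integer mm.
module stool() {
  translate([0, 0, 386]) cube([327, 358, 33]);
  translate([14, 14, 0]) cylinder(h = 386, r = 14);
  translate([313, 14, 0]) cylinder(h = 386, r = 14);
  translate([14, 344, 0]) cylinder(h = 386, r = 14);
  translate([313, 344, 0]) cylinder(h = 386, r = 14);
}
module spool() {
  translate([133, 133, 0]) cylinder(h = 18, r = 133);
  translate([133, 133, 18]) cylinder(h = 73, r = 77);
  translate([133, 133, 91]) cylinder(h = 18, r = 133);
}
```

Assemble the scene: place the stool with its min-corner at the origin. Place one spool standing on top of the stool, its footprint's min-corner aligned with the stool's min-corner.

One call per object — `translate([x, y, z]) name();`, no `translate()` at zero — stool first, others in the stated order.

stool();
translate([0, 0, 419]) spool();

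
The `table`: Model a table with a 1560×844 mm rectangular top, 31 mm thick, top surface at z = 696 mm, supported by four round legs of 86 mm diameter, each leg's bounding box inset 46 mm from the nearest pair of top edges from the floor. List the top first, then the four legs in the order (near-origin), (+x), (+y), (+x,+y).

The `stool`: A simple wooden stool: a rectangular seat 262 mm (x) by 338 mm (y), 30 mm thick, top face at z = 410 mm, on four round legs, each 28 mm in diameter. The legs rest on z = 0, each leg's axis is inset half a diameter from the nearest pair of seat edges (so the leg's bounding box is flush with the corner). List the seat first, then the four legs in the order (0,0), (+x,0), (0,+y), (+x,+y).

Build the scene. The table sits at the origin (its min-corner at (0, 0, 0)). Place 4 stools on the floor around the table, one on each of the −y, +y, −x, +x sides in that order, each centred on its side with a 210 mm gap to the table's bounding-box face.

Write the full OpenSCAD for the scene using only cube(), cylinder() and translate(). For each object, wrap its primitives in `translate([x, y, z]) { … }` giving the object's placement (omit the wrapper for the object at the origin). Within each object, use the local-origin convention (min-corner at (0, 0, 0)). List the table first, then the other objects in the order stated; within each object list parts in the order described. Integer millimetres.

translate([0, 0, 665]) cube([1560, 844, 31]);
translate([89, 89, 0]) cylinder(h = 665, r = 43);
translate([1471, 89, 0]) cylinder(h = 665, r = 43);
translate([89, 755, 0]) cylinder(h = 665, r = 43);
translate([1471, 755, 0]) cylinder(h = 665, r = 43);
translate([649, -548, 0]) {
  translate([0, 0, 380]) cube([262, 338, 30]);
  translate([14, 14, 0]) cylinder(h = 380, r = 14);
  translate([248, 14, 0]) cylinder(h = 380, r = 14);
  translate([14, 324, 0]) cylinder(h = 380, r = 14);
  translate([248, 324, 0]) cylinder(h = 380, r = 14);
}
translate([649, 1054, 0]) {
  translate([0, 0, 380]) cube([262, 338, 30]);
  translate([14, 14, 0]) cylinder(h = 380, r = 14);
  translate([248, 14, 0]) cylinder(h = 380, r = 14);
  translate([14, 324, 0]) cylinder(h = 380, r = 14);
  translate([248, 324, 0]) cylinder(h = 380, r = 14);
}
translate([-472, 253, 0]) {
  translate([0, 0, 380]) cube([262, 338, 30]);
  translate([14, 14, 0]) cylinder(h = 380, r = 14);
  translate([248, 14, 0]) cylinder(h = 380, r = 14);
  translate([14, 324, 0]) cylinder(h = 380, r = 14);
  translate([248, 324, 0]) cylinder(h = 380, r = 14);
}
translate([1770, 253, 0]) {
  translate([0, 0, 380]) cube([262, 338, 30]);
  translate([14, 14, 0]) cylinder(h = 380, r = 14);
  translate([248, 14, 0]) cylinder(h = 380, r = 14);
  translate([14, 324, 0]) cylinder(h = 380, r = 14);
  translate([248, 324, 0]) cylinder(h = 380, r = 14);
}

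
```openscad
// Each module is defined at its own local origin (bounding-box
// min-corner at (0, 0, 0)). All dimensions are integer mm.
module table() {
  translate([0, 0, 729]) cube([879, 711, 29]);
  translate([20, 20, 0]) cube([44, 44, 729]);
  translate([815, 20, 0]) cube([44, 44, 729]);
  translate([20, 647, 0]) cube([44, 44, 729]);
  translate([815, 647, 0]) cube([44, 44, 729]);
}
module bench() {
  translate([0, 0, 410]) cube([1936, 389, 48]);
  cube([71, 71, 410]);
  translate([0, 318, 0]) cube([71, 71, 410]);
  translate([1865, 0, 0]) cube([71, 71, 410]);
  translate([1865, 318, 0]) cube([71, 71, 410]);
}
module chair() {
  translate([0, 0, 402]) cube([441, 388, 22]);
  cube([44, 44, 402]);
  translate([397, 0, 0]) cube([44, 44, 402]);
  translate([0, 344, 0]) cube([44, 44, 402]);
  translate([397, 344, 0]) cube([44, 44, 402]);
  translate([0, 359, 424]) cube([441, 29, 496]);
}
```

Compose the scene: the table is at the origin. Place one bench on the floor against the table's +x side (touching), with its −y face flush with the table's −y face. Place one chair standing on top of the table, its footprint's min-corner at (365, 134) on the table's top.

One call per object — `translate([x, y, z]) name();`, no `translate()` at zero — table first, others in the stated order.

table();
translate([879, 0, 0]) bench();
translate([365, 134, 758]) chair();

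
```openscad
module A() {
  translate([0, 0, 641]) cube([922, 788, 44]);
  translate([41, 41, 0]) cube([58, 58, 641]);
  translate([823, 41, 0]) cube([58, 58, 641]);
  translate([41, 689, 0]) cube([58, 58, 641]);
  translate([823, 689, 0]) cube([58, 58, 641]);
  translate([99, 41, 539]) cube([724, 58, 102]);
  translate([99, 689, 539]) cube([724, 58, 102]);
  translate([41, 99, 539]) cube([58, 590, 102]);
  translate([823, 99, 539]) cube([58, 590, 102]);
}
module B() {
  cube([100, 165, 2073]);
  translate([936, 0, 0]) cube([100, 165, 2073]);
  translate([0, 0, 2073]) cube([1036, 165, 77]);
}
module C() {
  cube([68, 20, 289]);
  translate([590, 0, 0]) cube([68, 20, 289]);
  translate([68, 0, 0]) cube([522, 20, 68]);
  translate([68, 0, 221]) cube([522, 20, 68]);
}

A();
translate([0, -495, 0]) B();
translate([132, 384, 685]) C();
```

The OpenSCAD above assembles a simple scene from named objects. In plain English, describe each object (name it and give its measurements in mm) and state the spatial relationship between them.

A is a table with a 922×788 mm rectangular top, 44 mm thick, top surface at z = 685 mm, supported by four 58×58 mm square legs, each inset 41 mm from the nearest pair of top edges, running from the floor. Four apron rails, 58 mm thick and 102 mm tall, run between adjacent legs with their top edges flush with the underside of the top and their outer faces flush with the legs' outer faces.

B is a rectangular door frame: two vertical jambs of 100×165 mm section, 2073 mm tall, with a clear opening 836 mm wide between their inner faces. A header 77 mm tall and 165 mm deep lies on top of the jambs and spans the full outside width.

C is a rectangular picture frame lying in the x–z plane (depth along y). The opening is 522 mm wide (x) by 153 mm tall (z), surrounded by a border 68 mm wide on all four sides. The frame is 20 mm deep and is made of two full-height vertical stiles with two horizontal rails fitted between them.

The door frame is on the floor beside the table on its −y side. The picture frame is on top of the table, centred.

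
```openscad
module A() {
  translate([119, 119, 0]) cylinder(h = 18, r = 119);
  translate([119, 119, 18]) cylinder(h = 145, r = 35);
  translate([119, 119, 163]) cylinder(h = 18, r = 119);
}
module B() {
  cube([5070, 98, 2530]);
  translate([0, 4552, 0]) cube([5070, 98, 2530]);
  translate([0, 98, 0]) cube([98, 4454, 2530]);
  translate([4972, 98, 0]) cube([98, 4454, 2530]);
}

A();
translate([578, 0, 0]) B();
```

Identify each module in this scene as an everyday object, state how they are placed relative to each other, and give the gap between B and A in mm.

A is a spool. B is a house frame. The house frame is on the floor beside the spool on its +x side. The gap between the house frame and the spool is 340 mm.

The house frame's nearest face is 340 mm from the spool's +x face.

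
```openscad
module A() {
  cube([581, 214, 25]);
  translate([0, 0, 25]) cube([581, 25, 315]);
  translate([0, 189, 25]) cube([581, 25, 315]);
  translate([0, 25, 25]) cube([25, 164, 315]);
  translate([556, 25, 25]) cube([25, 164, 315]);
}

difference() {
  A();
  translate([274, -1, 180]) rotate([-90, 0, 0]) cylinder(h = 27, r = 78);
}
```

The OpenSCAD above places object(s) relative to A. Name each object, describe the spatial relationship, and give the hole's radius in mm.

The subtracted cylinder has r = 78 mm.

A is an open box. The open box has a circular hole through its front wall. The hole's radius is 78 mm.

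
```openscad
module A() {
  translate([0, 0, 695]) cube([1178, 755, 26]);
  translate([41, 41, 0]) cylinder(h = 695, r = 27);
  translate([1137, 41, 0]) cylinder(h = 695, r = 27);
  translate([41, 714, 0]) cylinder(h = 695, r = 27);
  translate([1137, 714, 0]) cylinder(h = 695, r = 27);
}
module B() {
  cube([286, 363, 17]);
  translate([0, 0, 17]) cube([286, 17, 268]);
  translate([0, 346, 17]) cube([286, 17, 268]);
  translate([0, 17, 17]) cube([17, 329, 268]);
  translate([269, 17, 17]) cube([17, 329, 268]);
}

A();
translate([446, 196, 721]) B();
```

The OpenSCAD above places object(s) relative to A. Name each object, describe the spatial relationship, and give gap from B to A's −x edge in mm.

A is a table. B is an open box. The open box is on top of the table, centred. The gap from the open box to the table's −x edge is 446 mm.

The open box's min-x is at 446; the table's min-x is 0; gap = 446 mm.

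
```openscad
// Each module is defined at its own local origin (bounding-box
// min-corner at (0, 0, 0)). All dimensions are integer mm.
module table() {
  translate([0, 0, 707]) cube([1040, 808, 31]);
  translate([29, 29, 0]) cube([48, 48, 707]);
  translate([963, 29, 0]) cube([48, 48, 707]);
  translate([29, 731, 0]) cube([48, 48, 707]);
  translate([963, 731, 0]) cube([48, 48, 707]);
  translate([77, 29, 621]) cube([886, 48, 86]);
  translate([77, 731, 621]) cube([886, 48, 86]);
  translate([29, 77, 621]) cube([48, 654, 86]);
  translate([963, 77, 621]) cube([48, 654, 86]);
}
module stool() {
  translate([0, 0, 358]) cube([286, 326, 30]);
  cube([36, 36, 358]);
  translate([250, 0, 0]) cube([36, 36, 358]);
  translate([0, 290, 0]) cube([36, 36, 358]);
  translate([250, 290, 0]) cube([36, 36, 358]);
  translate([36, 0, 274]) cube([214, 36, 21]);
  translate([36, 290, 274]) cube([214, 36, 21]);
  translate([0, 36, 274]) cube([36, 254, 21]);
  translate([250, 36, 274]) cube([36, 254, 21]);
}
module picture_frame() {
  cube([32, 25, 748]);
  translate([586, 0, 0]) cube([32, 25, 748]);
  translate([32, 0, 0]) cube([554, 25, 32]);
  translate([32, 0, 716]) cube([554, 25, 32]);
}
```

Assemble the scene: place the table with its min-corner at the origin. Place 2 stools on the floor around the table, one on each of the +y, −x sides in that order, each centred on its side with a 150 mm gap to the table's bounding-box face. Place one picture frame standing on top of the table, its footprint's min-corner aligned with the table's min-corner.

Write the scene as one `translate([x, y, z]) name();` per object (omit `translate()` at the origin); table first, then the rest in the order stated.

table();
translate([377, 958, 0]) stool();
translate([-436, 241, 0]) stool();
translate([0, 0, 738]) picture_frame();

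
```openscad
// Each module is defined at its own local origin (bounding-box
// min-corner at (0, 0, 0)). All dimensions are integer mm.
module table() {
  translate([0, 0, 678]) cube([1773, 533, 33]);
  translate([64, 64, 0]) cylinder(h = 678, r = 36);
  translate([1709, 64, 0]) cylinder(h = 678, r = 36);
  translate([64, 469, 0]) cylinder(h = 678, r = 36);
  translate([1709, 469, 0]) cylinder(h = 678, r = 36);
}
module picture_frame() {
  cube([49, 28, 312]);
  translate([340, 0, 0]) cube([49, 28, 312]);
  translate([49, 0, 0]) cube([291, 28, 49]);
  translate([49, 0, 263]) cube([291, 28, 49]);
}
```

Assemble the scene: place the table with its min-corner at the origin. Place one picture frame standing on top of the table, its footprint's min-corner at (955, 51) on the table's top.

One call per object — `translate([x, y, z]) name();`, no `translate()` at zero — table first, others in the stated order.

table();
translate([955, 51, 711]) picture_frame();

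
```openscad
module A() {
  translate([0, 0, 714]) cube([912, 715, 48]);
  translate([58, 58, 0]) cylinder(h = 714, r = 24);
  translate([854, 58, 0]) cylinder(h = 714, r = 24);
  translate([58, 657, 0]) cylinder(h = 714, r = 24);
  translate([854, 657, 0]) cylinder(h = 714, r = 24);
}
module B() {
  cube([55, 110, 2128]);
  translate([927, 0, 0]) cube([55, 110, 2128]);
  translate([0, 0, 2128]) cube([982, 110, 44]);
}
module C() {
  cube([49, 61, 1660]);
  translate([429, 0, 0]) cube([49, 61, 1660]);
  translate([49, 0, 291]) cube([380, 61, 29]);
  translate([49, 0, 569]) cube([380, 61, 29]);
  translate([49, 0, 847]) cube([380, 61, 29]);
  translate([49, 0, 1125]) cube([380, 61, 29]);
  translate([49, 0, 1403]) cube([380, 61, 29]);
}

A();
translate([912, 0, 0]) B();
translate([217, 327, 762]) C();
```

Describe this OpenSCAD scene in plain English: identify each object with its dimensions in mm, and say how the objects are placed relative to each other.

A is a rectangular dining table. The top is 912×715×48 mm with its upper surface at z = 762 mm. It stands on four round legs of 48 mm diameter, each leg's bounding box inset 34 mm from the nearest pair of top edges, running from the floor to the underside of the top.

B is a rectangular door frame: two vertical jambs of 55×110 mm section, 2128 mm tall, with a clear opening 872 mm wide between their inner faces. A header 44 mm tall and 110 mm deep lies on top of the jambs and spans the full outside width.

C is a straight ladder. Two 49×61 mm vertical rails, 1660 mm tall, stand 478 mm apart (outside-to-outside) with their front faces coplanar on the −y side. 5 rungs, each 61 mm deep and 29 mm tall, span between the inner faces of the rails, front faces flush with the rails. The lowest rung's underside is at z = 291 mm and rungs are spaced 278 mm apart (underside to underside).

The door frame is against the table's +x side, with their −y faces flush. The ladder is on top of the table, centred.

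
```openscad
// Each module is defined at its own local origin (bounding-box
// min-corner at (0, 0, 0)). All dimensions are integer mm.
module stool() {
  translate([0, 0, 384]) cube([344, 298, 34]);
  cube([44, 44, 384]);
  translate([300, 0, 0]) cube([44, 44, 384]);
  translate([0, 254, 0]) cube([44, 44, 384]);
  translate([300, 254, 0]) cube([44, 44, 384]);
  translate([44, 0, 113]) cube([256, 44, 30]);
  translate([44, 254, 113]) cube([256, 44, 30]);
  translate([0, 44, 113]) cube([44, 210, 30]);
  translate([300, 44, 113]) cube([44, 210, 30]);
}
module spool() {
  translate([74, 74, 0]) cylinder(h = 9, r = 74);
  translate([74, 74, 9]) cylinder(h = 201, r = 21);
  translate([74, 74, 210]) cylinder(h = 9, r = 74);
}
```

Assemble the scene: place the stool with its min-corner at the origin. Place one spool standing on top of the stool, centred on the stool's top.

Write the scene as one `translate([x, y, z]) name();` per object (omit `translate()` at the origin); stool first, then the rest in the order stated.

stool();
translate([98, 75, 418]) spool();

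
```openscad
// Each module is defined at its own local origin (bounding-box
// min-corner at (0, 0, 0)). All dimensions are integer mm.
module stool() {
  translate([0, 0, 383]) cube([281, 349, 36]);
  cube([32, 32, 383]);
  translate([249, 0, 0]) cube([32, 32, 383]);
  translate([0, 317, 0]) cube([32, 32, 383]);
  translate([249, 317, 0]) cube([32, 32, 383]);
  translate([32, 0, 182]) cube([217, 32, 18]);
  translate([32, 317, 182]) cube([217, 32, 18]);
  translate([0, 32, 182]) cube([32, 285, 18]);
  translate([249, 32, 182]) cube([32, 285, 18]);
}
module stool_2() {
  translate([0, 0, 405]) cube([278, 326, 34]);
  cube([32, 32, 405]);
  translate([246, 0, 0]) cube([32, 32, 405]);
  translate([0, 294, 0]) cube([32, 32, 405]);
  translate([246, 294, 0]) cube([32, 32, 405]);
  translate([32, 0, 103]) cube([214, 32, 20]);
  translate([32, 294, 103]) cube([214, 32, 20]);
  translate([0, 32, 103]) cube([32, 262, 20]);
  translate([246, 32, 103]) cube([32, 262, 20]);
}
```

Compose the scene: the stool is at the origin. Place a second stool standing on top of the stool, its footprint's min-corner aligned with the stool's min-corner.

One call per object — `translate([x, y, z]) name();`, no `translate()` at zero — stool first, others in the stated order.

stool();
translate([0, 0, 419]) stool_2();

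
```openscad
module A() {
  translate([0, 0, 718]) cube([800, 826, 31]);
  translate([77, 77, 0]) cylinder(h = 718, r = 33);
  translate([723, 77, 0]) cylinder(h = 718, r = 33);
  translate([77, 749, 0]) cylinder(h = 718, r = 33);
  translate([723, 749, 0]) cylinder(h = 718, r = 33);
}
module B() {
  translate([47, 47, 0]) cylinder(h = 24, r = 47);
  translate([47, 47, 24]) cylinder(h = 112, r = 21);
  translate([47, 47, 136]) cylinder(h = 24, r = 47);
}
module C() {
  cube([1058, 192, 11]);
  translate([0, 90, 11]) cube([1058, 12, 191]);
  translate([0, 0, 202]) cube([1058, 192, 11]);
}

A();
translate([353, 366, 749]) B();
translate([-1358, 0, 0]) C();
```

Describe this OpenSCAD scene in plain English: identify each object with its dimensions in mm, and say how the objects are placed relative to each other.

A is a table with a 800×826 mm rectangular top, 31 mm thick, top surface at z = 749 mm, supported by four round legs of 66 mm diameter, each leg's bounding box inset 44 mm from the nearest pair of top edges, running from the floor.

B is a spool: two coaxial disc flanges of radius 47 mm and thickness 24 mm, joined by a core cylinder of radius 21 mm and height 112 mm. The lower flange rests on z = 0 and the three cylinders share a vertical axis.

C is an I-beam lying along x, 1058 mm long. Overall section height 213 mm. Two flanges 192 mm wide (y) and 11 mm thick, one on the floor and one at the top; a web 12 mm thick runs between them, centred on the flange width.

The spool is on top of the table, centred. The I-beam is on the floor beside the table on its −x side.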